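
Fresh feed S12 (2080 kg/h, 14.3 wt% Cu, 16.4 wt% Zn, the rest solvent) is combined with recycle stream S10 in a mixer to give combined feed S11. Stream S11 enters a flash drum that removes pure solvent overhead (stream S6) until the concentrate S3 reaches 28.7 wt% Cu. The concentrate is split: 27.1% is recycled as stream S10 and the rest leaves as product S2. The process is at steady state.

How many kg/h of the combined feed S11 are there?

2465 kg/h

Overall Cu balance (none leaves overhead): Cu in fresh feed = Cu in product, i.e. 2080×0.143 = (1−0.271)·S3·0.287.
S3 = 297.44/(0.287×0.729) = 1421.6 kg/h.
Recycle S10 = 0.271×1421.6 = 385.26 kg/h.
Combined feed S11 = 2080 + 385.26 = 2465.3 kg/h.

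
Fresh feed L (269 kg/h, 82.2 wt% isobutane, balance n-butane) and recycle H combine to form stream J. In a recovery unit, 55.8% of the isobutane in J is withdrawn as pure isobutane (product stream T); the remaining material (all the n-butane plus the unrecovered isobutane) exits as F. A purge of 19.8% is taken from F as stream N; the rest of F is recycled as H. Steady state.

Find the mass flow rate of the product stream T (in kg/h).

isobutane in J: m_A = 269×0.822 + (1−0.198)·(1−0.558)·m_A, so m_A = 221.12/0.6455 = 342.54 kg/h.
Product T = 0.558×342.54 = 191.14 kg/h.

191.1 kg/h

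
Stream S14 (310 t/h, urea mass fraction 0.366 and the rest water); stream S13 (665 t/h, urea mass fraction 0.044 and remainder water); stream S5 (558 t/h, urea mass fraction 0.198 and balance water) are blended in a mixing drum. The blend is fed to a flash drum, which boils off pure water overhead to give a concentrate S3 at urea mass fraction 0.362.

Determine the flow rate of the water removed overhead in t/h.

urea entering = 310×0.366 + 665×0.044 + 558×0.198 = 253.2 t/h.
All urea reports to S3, so S3 = 253.2/0.362 = 699.46 t/h.
Total feed = 1533 t/h; overhead = 1533 − 699.46 = 833.54 t/h.

833.5 t/h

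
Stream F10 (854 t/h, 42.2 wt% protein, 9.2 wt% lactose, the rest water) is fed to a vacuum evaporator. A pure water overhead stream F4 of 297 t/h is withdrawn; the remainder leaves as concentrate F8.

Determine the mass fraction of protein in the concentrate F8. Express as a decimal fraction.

0.6470

protein is not removed: 854×0.422 = 360.39 t/h of protein enters F8.
Concentrate = 854 − 297 = 557 t/h.
Mass fraction = 360.39/557 = 0.6470.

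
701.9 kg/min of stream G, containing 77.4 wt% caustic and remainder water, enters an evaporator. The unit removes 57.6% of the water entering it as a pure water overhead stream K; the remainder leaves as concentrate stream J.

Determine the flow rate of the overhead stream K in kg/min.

water entering = 701.9×0.226 = 158.63 kg/min; overhead removed = 0.576×158.63 = 91.371 kg/min.

91.37 kg/min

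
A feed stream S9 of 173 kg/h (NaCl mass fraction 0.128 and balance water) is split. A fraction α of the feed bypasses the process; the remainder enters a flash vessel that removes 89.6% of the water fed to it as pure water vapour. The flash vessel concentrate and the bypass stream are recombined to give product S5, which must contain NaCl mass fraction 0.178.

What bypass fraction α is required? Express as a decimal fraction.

All 173×0.128 = 22.144 kg/h of NaCl reaches S5, so S5 = 22.144/0.178 = 124.4 kg/h and vapour = 48.596 kg/h.
The evaporator receives (1−α)·173 of feed at 0.872 water and removes 0.896 of that water:
0.896×0.872×(1−α)×173 = 48.596
(1−α) = 48.596/135.17 = 0.3595;  α = 0.6405.

0.640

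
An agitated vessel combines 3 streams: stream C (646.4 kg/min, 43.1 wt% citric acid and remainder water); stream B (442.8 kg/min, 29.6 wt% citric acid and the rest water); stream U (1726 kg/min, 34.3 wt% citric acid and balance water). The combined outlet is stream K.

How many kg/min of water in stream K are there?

1814 kg/min

water out = water in = 646.4×0.569 + 442.8×0.704 + 1726×0.657 = 1813.5 kg/min.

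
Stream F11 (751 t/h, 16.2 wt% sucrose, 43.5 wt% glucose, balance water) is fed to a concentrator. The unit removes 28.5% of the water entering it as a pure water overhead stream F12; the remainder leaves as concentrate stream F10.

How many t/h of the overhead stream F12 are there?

86.26 t/h

water entering = 751×0.403 = 302.65 t/h; overhead removed = 0.285×302.65 = 86.256 t/h.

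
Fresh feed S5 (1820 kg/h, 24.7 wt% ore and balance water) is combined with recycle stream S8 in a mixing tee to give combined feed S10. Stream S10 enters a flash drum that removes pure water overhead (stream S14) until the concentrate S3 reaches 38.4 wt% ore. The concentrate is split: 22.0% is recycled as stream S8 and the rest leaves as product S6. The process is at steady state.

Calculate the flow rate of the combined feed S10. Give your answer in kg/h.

2150 kg/h

Overall ore balance (none leaves overhead): ore in fresh feed = ore in product, i.e. 1820×0.247 = (1−0.220)·S3·0.384.
S3 = 449.54/(0.384×0.780) = 1500.9 kg/h.
Recycle S8 = 0.220×1500.9 = 330.19 kg/h.
Combined feed S10 = 1820 + 330.19 = 2150.2 kg/h.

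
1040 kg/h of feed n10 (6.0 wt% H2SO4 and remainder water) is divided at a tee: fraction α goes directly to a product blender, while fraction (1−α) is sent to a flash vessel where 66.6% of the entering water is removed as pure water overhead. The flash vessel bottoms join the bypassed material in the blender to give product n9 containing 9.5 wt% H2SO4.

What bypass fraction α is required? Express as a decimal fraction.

0.412

All 1040×0.060 = 62.4 kg/h of H2SO4 reaches n9, so n9 = 62.4/0.095 = 656.84 kg/h and vapour = 383.16 kg/h.
The evaporator receives (1−α)·1040 of feed at 0.940 water and removes 0.666 of that water:
0.666×0.940×(1−α)×1040 = 383.16
(1−α) = 383.16/651.08 = 0.5885;  α = 0.4115.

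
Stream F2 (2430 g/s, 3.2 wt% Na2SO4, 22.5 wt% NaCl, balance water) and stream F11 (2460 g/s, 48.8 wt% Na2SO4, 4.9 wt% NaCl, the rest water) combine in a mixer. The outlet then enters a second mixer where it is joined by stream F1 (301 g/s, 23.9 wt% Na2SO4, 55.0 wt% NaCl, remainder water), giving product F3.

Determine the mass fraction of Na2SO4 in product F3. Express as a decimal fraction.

Overall, product flow = 5191 g/s.
Na2SO4 in = 2430×0.032 + 2460×0.488 + 301×0.239 = 1350.2 g/s.
Na2SO4 fraction in F3 = 0.260.

0.260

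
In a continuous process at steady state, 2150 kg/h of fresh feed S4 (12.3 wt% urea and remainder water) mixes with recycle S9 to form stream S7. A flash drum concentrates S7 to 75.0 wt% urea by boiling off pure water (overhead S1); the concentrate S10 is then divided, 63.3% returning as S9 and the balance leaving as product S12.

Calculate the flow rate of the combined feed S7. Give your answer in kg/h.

Overall urea balance (none leaves overhead): urea in fresh feed = urea in product, i.e. 2150×0.123 = (1−0.633)·S10·0.750.
S10 = 264.45/(0.750×0.367) = 960.76 kg/h.
Recycle S9 = 0.633×960.76 = 608.16 kg/h.
Combined feed S7 = 2150 + 608.16 = 2758.2 kg/h.

2758 kg/h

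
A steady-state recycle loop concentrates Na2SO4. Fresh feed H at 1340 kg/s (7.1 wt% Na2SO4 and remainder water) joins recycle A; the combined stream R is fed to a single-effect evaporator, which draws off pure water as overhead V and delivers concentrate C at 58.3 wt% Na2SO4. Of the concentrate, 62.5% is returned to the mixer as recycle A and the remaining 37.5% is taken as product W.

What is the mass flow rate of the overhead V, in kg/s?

Overall Na2SO4 balance (none leaves overhead): Na2SO4 in fresh feed = Na2SO4 in product, i.e. 1340×0.071 = (1−0.625)·C·0.583.
C = 95.14/(0.583×0.375) = 435.17 kg/s.
Recycle A = 0.625×435.17 = 271.98 kg/s.
Combined feed R = 1340 + 271.98 = 1612 kg/s.
Overhead V = R − C = 1612 − 435.17 = 1176.8 kg/s.

1177 kg/s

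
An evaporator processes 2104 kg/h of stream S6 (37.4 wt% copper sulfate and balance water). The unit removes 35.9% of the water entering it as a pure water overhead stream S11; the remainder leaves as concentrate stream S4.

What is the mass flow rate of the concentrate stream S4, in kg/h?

1631 kg/h

water entering = 2104×0.626 = 1317.1 kg/h; overhead removed = 0.359×1317.1 = 472.84 kg/h.
Concentrate = 2104 − 472.84 = 1631.2 kg/h.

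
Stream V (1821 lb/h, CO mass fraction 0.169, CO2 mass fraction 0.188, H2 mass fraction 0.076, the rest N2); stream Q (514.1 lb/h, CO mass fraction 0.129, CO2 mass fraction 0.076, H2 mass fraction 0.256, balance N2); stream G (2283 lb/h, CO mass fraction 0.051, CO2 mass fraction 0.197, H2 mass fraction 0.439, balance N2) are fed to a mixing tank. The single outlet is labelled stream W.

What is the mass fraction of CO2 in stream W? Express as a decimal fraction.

0.180

Total flow out = 1821 + 514.1 + 2283 = 4618.1 lb/h.
CO2 in = 1821×0.188 + 514.1×0.076 + 2283×0.197 = 831.17 lb/h.
CO2 mass fraction in W = 831.17/4618.1 = 0.180.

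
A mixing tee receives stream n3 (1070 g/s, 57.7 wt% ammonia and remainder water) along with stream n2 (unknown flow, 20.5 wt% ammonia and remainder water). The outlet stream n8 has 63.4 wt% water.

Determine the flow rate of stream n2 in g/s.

Let n2 be the unknown flow. Total out = 1070 + n2.
water balance: 452.61 + 0.795·n2 = 0.634·(1070 + n2)
(0.795 − 0.634)·n2 = 0.634×1070 − 452.61 = 225.77
n2 = 225.77 / 0.161 = 1402.3 g/s

1402 g/s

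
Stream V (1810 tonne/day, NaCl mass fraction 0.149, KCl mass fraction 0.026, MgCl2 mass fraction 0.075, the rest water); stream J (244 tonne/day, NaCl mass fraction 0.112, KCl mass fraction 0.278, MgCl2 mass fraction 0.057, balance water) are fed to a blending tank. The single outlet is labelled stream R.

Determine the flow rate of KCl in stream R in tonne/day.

KCl out = KCl in = 1810×0.026 + 244×0.278 = 114.89 tonne/day.

114.9 tonne/day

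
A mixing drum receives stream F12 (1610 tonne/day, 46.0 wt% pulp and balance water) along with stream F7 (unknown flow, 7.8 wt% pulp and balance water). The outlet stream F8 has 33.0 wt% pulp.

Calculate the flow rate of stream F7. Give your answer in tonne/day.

830.6 tonne/day

Let F7 be the unknown flow. Total out = 1610 + F7.
pulp balance: 740.6 + 0.078·F7 = 0.330·(1610 + F7)
(0.078 − 0.330)·F7 = 0.330×1610 − 740.6 = -209.3
F7 = -209.3 / -0.252 = 830.56 tonne/day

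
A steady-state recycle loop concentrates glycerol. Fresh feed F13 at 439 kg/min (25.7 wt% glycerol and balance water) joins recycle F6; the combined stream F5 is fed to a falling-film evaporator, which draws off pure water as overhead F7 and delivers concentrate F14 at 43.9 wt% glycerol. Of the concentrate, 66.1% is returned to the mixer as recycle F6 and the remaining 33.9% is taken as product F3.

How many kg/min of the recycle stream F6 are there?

Overall glycerol balance (none leaves overhead): glycerol in fresh feed = glycerol in product, i.e. 439×0.257 = (1−0.661)·F14·0.439.
F14 = 112.82/(0.439×0.339) = 758.11 kg/min.
Recycle F6 = 0.661×758.11 = 501.11 kg/min.

501.1 kg/min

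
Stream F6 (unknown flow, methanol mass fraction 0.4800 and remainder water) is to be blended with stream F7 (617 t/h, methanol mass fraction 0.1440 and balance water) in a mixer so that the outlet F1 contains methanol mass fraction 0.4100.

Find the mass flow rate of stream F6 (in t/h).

Let F6 be the unknown flow. Total out = 617 + F6.
methanol balance: 88.848 + 0.480·F6 = 0.410·(617 + F6)
(0.480 − 0.410)·F6 = 0.410×617 − 88.848 = 164.12
F6 = 164.12 / 0.070 = 2344.6 t/h

2345 t/h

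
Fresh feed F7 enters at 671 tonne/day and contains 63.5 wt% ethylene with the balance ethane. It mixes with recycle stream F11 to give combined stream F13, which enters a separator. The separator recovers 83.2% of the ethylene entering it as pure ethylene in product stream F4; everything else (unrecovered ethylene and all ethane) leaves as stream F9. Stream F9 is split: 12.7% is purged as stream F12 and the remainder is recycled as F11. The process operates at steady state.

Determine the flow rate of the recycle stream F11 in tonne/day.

ethane enters only via F7 and leaves only via the purge: 671×0.365 = 0.127×(ethane in F9), and the separator passes all ethane, so ethane in F13 = ethane in F9 = 1928.5 tonne/day.
ethylene in F13: m_A = 671×0.635 + (1−0.127)·(1−0.832)·m_A, so m_A = 426.08/0.8533 = 499.32 tonne/day.
F9 = (1−0.832)×499.32 + 1928.5 = 2012.3 tonne/day.
Recycle F11 = (1−0.127)×2012.3 = 1756.8 tonne/day.

1757 tonne/day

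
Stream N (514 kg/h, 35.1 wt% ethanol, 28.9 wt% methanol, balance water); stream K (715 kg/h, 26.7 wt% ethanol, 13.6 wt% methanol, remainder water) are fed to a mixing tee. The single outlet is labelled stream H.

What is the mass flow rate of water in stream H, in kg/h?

water out = water in = 514×0.360 + 715×0.597 = 611.89 kg/h.

611.9 kg/h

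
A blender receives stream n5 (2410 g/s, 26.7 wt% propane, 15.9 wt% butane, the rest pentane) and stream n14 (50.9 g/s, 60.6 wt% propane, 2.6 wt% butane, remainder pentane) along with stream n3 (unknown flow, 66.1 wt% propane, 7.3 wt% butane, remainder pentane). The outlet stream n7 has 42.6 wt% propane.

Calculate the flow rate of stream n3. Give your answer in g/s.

1592 g/s

Let n3 be the unknown flow. Total out = 2460.9 + n3.
propane balance: 674.32 + 0.661·n3 = 0.426·(2460.9 + n3)
(0.661 − 0.426)·n3 = 0.426×2460.9 − 674.32 = 374.03
n3 = 374.03 / 0.235 = 1591.6 g/s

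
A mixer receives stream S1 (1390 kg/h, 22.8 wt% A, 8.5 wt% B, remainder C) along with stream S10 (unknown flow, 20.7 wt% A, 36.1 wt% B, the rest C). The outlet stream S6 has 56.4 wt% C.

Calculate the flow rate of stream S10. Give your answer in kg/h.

1295 kg/h

Let S10 be the unknown flow. Total out = 1390 + S10.
C balance: 954.93 + 0.432·S10 = 0.564·(1390 + S10)
(0.432 − 0.564)·S10 = 0.564×1390 − 954.93 = -170.97
S10 = -170.97 / -0.132 = 1295.2 kg/h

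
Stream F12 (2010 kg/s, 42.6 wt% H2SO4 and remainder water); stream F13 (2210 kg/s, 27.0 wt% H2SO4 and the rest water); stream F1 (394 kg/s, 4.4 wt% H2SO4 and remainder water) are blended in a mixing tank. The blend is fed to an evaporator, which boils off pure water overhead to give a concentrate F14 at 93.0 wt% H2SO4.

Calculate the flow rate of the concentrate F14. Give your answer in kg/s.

H2SO4 entering = 2010×0.426 + 2210×0.270 + 394×0.044 = 1470.3 kg/s.
All H2SO4 reports to F14, so F14 = 1470.3/0.930 = 1581 kg/s.

1581 kg/s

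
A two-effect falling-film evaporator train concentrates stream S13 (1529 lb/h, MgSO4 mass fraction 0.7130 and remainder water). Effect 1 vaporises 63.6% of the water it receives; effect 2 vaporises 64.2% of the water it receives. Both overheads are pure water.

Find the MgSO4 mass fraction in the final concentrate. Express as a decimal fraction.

water in feed = 1529×0.287 = 438.82 lb/h.
After stage 1: water left = (1−0.636)×438.82 = 159.73; stream total = 1249.9 lb/h.
After stage 2: water left = (1−0.642)×159.73 = 57.184; final concentrate = 1147.4 lb/h.
MgSO4 fraction = 1090.2/1147.4 = 0.9502.

0.9502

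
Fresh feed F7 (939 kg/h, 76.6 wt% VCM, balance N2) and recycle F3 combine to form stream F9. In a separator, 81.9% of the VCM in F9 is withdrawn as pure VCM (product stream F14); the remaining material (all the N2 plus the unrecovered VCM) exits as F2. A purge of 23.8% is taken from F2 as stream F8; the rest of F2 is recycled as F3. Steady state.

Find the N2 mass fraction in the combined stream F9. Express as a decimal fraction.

0.525

N2 enters only via F7 and leaves only via the purge: 939×0.234 = 0.238×(N2 in F2), and the separator passes all N2, so N2 in F9 = N2 in F2 = 923.22 kg/h.
VCM in F9: m_A = 939×0.766 + (1−0.238)·(1−0.819)·m_A, so m_A = 719.27/0.8621 = 834.35 kg/h.
F9 = 834.35 + 923.22 = 1757.6 kg/h.
N2 fraction in F9 = 923.22/1757.6 = 0.525.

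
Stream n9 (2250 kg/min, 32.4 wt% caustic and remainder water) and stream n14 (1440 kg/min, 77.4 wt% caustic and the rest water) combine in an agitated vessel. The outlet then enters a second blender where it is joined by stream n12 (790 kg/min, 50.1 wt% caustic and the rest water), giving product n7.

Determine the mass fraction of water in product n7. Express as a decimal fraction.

Overall, product flow = 4480 kg/min.
water in = 2250×0.676 + 1440×0.226 + 790×0.499 = 2240.7 kg/min.
water fraction in n7 = 0.500.

0.500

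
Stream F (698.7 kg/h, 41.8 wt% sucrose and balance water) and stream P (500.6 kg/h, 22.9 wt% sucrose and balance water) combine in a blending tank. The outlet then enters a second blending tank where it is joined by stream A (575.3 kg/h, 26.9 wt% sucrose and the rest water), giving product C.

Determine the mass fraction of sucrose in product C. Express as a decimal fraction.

0.316

Overall, product flow = 1774.6 kg/h.
sucrose in = 698.7×0.418 + 500.6×0.229 + 575.3×0.269 = 561.45 kg/h.
sucrose fraction in C = 0.316.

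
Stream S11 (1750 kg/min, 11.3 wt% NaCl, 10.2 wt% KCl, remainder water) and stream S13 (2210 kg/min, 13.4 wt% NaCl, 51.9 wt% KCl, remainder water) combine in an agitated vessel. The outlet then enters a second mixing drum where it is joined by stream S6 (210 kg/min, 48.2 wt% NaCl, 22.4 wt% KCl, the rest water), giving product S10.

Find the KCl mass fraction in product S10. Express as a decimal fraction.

Overall, product flow = 4170 kg/min.
KCl in = 1750×0.102 + 2210×0.519 + 210×0.224 = 1372.5 kg/min.
KCl fraction in S10 = 0.329.

0.329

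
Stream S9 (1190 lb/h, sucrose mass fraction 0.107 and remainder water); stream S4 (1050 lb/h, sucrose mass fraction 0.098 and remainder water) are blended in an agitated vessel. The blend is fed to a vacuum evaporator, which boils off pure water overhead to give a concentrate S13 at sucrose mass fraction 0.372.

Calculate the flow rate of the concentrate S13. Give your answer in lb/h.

sucrose entering = 1190×0.107 + 1050×0.098 = 230.23 lb/h.
All sucrose reports to S13, so S13 = 230.23/0.372 = 618.9 lb/h.

618.9 lb/h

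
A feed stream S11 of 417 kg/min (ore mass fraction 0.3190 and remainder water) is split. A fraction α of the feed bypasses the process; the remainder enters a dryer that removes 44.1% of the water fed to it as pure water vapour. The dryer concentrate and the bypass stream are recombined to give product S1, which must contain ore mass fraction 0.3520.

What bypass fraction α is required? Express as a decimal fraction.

All 417×0.319 = 133.02 kg/min of ore reaches S1, so S1 = 133.02/0.352 = 377.91 kg/min and vapour = 39.094 kg/min.
The evaporator receives (1−α)·417 of feed at 0.681 water and removes 0.441 of that water:
0.441×0.681×(1−α)×417 = 39.094
(1−α) = 39.094/125.23 = 0.3122;  α = 0.6878.

0.688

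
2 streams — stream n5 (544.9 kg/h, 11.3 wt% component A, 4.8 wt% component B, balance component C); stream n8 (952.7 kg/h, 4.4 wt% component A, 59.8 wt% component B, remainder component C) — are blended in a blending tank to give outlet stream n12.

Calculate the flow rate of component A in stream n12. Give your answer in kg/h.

component A out = component A in = 544.9×0.113 + 952.7×0.044 = 103.49 kg/h.

103.5 kg/h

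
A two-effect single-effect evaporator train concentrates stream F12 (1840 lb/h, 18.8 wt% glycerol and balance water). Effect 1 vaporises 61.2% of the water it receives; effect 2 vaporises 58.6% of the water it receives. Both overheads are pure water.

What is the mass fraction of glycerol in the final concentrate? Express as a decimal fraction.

0.590

water in feed = 1840×0.812 = 1494.1 lb/h.
After stage 1: water left = (1−0.612)×1494.1 = 579.7; stream total = 925.62 lb/h.
After stage 2: water left = (1−0.586)×579.7 = 240; final concentrate = 585.92 lb/h.
glycerol fraction = 345.92/585.92 = 0.590.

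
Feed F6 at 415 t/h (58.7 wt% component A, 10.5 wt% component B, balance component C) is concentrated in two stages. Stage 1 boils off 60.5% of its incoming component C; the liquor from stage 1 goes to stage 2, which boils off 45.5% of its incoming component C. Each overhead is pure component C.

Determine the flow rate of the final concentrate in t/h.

component C in feed = 415×0.308 = 127.82 t/h.
After stage 1: component C left = (1−0.605)×127.82 = 50.489; stream total = 337.67 t/h.
After stage 2: component C left = (1−0.455)×50.489 = 27.516; final concentrate = 314.7 t/h.

314.7 t/h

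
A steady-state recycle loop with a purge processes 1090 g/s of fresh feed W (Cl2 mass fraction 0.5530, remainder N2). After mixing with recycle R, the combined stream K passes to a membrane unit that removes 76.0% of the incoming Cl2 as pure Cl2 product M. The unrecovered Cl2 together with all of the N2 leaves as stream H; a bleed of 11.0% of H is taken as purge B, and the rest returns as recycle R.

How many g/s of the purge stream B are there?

507.5 g/s

N2 enters only via W and leaves only via the purge: 1090×0.447 = 0.110×(N2 in H), and the membrane unit passes all N2, so N2 in K = N2 in H = 4429.4 g/s.
Cl2 in K: m_A = 1090×0.553 + (1−0.110)·(1−0.760)·m_A, so m_A = 602.77/0.7864 = 766.49 g/s.
H = (1−0.760)×766.49 + 4429.4 = 4613.3 g/s.
Purge B = 0.110×4613.3 = 507.47 g/s.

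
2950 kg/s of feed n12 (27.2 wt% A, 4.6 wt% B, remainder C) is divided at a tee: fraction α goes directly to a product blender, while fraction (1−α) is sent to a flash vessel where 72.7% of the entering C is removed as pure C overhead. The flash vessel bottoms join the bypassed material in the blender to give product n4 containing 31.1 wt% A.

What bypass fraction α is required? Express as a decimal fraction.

All 2950×0.272 = 802.4 kg/s of A reaches n4, so n4 = 802.4/0.311 = 2580.1 kg/s and vapour = 369.94 kg/s.
The evaporator receives (1−α)·2950 of feed at 0.682 C and removes 0.727 of that C:
0.727×0.682×(1−α)×2950 = 369.94
(1−α) = 369.94/1462.7 = 0.2529;  α = 0.7471.

0.747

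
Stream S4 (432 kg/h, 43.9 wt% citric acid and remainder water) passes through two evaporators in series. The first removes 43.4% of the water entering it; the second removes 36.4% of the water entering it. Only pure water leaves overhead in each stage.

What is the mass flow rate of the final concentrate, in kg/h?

276.9 kg/h

water in feed = 432×0.561 = 242.35 kg/h.
After stage 1: water left = (1−0.434)×242.35 = 137.17; stream total = 326.82 kg/h.
After stage 2: water left = (1−0.364)×137.17 = 87.241; final concentrate = 276.89 kg/h.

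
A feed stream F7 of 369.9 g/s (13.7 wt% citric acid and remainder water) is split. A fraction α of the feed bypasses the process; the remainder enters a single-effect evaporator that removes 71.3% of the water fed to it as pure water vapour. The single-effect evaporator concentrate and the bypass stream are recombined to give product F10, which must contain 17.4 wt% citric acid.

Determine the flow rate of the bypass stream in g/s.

All 369.9×0.137 = 50.676 g/s of citric acid reaches F10, so F10 = 50.676/0.174 = 291.24 g/s and vapour = 78.657 g/s.
The evaporator receives (1−α)·369.9 of feed at 0.863 water and removes 0.713 of that water:
0.713×0.863×(1−α)×369.9 = 78.657
(1−α) = 78.657/227.61 = 0.3456;  α = 0.6544.
Bypass flow = 0.6544×369.9 = 242.07 g/s.

242.1 g/s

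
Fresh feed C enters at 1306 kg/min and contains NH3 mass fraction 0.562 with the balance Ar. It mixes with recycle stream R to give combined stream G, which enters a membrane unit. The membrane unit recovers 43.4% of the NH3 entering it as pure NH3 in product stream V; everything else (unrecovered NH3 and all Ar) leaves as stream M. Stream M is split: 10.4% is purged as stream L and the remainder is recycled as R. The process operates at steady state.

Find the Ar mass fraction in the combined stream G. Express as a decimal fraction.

0.787

Ar enters only via C and leaves only via the purge: 1306×0.438 = 0.104×(Ar in M), and the membrane unit passes all Ar, so Ar in G = Ar in M = 5500.3 kg/min.
NH3 in G: m_A = 1306×0.562 + (1−0.104)·(1−0.434)·m_A, so m_A = 733.97/0.4929 = 1489.2 kg/min.
G = 1489.2 + 5500.3 = 6989.5 kg/min.
Ar fraction in G = 5500.3/6989.5 = 0.787.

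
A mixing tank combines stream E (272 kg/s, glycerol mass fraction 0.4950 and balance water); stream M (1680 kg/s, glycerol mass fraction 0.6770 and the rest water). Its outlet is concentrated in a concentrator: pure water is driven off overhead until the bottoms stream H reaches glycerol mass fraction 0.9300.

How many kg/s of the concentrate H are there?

glycerol entering = 272×0.495 + 1680×0.677 = 1272 kg/s.
All glycerol reports to H, so H = 1272/0.930 = 1367.7 kg/s.

1368 kg/s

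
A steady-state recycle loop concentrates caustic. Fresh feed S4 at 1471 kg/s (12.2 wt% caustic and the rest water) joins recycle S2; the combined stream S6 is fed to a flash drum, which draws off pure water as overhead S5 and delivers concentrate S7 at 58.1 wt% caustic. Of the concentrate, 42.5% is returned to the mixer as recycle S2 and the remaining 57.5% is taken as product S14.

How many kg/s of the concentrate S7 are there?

Overall caustic balance (none leaves overhead): caustic in fresh feed = caustic in product, i.e. 1471×0.122 = (1−0.425)·S7·0.581.
S7 = 179.46/(0.581×0.575) = 537.19 kg/s.

537.2 kg/s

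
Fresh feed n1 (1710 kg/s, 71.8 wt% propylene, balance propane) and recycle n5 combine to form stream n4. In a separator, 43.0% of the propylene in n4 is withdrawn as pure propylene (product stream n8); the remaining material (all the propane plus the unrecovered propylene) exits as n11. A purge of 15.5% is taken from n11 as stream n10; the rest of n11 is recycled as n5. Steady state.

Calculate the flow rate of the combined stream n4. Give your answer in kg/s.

propane enters only via n1 and leaves only via the purge: 1710×0.282 = 0.155×(propane in n11), and the separator passes all propane, so propane in n4 = propane in n11 = 3111.1 kg/s.
propylene in n4: m_A = 1710×0.718 + (1−0.155)·(1−0.430)·m_A, so m_A = 1227.8/0.5183 = 2368.6 kg/s.
n4 = 2368.6 + 3111.1 = 5479.7 kg/s.

5480 kg/s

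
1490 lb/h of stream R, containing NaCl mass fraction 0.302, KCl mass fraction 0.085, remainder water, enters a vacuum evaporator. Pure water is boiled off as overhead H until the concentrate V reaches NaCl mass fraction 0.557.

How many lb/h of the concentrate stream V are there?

807.9 lb/h

NaCl is conserved: 1490×0.302 = 449.98 lb/h all reports to the concentrate.
Concentrate = 449.98/(target fraction) = 807.86 lb/h.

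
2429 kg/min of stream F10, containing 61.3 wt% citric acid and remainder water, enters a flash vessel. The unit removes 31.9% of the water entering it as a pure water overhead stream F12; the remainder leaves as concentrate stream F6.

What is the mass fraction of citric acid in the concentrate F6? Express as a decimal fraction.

citric acid is not removed: 2429×0.613 = 1489 kg/min of citric acid enters F6.
water entering = 2429×0.387 = 940.02 kg/min; overhead removed = 0.319×940.02 = 299.87 kg/min.
Concentrate = 2429 − 299.87 = 2129.1 kg/min.
Mass fraction = 1489/2129.1 = 0.6993.

0.6993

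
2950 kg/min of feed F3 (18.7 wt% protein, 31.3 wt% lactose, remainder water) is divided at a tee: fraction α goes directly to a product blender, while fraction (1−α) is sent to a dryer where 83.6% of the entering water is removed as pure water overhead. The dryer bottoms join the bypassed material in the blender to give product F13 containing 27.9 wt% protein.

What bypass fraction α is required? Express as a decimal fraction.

All 2950×0.187 = 551.65 kg/min of protein reaches F13, so F13 = 551.65/0.279 = 1977.2 kg/min and vapour = 972.76 kg/min.
The evaporator receives (1−α)·2950 of feed at 0.500 water and removes 0.836 of that water:
0.836×0.500×(1−α)×2950 = 972.76
(1−α) = 972.76/1233.1 = 0.7889;  α = 0.2111.

0.211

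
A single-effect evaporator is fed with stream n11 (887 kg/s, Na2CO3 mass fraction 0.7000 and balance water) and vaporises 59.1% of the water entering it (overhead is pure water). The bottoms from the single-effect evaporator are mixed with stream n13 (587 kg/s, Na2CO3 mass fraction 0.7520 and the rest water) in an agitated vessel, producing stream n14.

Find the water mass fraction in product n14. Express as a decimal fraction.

Vapour removed = 0.591×0.300×887 = 157.27 kg/s; concentrate = 729.73 kg/s.
water reaching the mixer = 108.83 (from concentrate) + 587×0.248 = 254.41 kg/s.
Product flow = 729.73 + 587 = 1316.7 kg/s; water fraction = 0.1932.

0.1932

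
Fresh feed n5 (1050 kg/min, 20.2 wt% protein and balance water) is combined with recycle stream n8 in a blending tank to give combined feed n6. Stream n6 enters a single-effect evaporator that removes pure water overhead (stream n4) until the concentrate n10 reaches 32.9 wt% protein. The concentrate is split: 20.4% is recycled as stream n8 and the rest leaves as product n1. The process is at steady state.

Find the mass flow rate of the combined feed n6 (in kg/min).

Overall protein balance (none leaves overhead): protein in fresh feed = protein in product, i.e. 1050×0.202 = (1−0.204)·n10·0.329.
n10 = 212.1/(0.329×0.796) = 809.9 kg/min.
Recycle n8 = 0.204×809.9 = 165.22 kg/min.
Combined feed n6 = 1050 + 165.22 = 1215.2 kg/min.

1215 kg/min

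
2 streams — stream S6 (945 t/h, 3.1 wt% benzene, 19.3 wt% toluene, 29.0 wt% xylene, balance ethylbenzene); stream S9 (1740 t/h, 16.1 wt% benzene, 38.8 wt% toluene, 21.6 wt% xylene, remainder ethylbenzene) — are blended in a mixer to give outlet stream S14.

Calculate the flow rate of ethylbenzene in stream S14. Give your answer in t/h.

ethylbenzene out = ethylbenzene in = 945×0.486 + 1740×0.235 = 868.17 t/h.

868.2 t/h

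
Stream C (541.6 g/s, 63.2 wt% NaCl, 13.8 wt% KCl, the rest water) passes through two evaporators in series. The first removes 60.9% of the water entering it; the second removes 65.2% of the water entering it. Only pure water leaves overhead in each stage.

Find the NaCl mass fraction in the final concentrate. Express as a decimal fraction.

0.789

water in feed = 541.6×0.230 = 124.57 g/s.
After stage 1: water left = (1−0.609)×124.57 = 48.706; stream total = 465.74 g/s.
After stage 2: water left = (1−0.652)×48.706 = 16.95; final concentrate = 433.98 g/s.
NaCl fraction = 342.29/433.98 = 0.789.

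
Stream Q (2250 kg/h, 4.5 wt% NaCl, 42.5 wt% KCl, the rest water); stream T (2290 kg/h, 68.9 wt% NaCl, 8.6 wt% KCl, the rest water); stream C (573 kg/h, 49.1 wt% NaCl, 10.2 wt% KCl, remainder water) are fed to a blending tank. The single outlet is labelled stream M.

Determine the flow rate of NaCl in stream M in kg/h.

1960 kg/h

NaCl out = NaCl in = 2250×0.045 + 2290×0.689 + 573×0.491 = 1960.4 kg/h.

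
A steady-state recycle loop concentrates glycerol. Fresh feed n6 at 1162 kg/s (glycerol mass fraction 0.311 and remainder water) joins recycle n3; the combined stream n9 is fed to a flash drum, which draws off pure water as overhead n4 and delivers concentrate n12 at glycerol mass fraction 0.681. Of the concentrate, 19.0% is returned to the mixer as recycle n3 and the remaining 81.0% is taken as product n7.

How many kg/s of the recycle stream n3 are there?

Overall glycerol balance (none leaves overhead): glycerol in fresh feed = glycerol in product, i.e. 1162×0.311 = (1−0.190)·n12·0.681.
n12 = 361.38/(0.681×0.810) = 655.14 kg/s.
Recycle n3 = 0.190×655.14 = 124.48 kg/s.

124.5 kg/s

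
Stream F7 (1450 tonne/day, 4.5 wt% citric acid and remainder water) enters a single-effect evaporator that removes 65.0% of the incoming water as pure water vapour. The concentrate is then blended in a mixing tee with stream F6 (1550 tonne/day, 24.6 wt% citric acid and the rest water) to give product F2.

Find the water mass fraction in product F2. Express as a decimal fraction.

Vapour removed = 0.650×0.955×1450 = 900.09 tonne/day; concentrate = 549.91 tonne/day.
water reaching the mixer = 484.66 (from concentrate) + 1550×0.754 = 1653.4 tonne/day.
Product flow = 549.91 + 1550 = 2099.9 tonne/day; water fraction = 0.7873.

0.7873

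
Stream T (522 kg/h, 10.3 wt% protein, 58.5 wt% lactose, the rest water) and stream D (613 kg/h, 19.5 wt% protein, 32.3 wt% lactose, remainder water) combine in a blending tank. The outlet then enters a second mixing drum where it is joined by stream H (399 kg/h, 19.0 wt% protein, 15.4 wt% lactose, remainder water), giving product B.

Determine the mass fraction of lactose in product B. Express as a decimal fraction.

0.368

Overall, product flow = 1534 kg/h.
lactose in = 522×0.585 + 613×0.323 + 399×0.154 = 564.82 kg/h.
lactose fraction in B = 0.368.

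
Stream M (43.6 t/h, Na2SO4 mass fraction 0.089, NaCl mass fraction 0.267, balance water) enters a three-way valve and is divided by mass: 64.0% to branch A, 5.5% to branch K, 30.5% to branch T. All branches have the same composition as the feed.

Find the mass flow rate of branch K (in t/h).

2.398 t/h

Branch K flow = 0.055×43.6 = 2.398 t/h.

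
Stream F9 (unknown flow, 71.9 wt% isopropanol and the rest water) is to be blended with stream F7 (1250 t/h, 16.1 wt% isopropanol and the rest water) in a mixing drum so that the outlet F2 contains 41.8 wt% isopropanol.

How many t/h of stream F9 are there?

1067 t/h

Let F9 be the unknown flow. Total out = 1250 + F9.
isopropanol balance: 201.25 + 0.719·F9 = 0.418·(1250 + F9)
(0.719 − 0.418)·F9 = 0.418×1250 − 201.25 = 321.25
F9 = 321.25 / 0.301 = 1067.3 t/h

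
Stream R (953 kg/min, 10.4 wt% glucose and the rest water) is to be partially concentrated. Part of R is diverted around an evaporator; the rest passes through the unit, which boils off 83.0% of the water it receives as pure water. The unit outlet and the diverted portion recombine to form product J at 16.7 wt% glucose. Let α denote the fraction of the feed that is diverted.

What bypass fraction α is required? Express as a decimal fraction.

All 953×0.104 = 99.112 kg/min of glucose reaches J, so J = 99.112/0.167 = 593.49 kg/min and vapour = 359.51 kg/min.
The evaporator receives (1−α)·953 of feed at 0.896 water and removes 0.830 of that water:
0.830×0.896×(1−α)×953 = 359.51
(1−α) = 359.51/708.73 = 0.5073;  α = 0.4927.

0.493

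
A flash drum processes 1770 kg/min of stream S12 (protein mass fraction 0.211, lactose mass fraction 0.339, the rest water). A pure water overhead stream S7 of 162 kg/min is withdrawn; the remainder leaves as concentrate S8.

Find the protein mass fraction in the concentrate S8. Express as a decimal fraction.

protein is not removed: 1770×0.211 = 373.47 kg/min of protein enters S8.
Concentrate = 1770 − 162 = 1608 kg/min.
Mass fraction = 373.47/1608 = 0.232.

0.232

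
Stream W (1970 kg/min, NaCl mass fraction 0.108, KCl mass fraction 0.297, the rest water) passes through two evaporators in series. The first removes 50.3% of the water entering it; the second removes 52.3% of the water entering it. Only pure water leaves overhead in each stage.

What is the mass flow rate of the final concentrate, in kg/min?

water in feed = 1970×0.595 = 1172.1 kg/min.
After stage 1: water left = (1−0.503)×1172.1 = 582.56; stream total = 1380.4 kg/min.
After stage 2: water left = (1−0.523)×582.56 = 277.88; final concentrate = 1075.7 kg/min.

1076 kg/min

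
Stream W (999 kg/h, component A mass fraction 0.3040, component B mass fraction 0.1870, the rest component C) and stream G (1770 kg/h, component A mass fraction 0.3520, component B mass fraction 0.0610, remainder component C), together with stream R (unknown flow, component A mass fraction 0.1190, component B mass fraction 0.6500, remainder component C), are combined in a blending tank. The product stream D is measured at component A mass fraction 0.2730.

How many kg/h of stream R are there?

Let R be the unknown flow. Total out = 2769 + R.
component A balance: 926.74 + 0.119·R = 0.273·(2769 + R)
(0.119 − 0.273)·R = 0.273×2769 − 926.74 = -170.8
R = -170.8 / -0.154 = 1109.1 kg/h

1109 kg/h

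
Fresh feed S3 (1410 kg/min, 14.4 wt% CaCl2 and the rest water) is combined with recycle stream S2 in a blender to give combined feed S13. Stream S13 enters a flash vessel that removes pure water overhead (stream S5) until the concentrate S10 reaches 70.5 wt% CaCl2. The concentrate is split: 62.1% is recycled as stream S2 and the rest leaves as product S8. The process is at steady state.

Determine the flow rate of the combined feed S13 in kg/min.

Overall CaCl2 balance (none leaves overhead): CaCl2 in fresh feed = CaCl2 in product, i.e. 1410×0.144 = (1−0.621)·S10·0.705.
S10 = 203.04/(0.705×0.379) = 759.89 kg/min.
Recycle S2 = 0.621×759.89 = 471.89 kg/min.
Combined feed S13 = 1410 + 471.89 = 1881.9 kg/min.

1882 kg/min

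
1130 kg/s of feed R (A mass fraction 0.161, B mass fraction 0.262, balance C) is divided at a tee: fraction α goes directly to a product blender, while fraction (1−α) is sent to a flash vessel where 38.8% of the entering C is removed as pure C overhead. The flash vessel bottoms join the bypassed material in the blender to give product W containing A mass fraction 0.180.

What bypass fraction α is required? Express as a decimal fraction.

All 1130×0.161 = 181.93 kg/s of A reaches W, so W = 181.93/0.180 = 1010.7 kg/s and vapour = 119.28 kg/s.
The evaporator receives (1−α)·1130 of feed at 0.577 C and removes 0.388 of that C:
0.388×0.577×(1−α)×1130 = 119.28
(1−α) = 119.28/252.98 = 0.4715;  α = 0.5285.

0.529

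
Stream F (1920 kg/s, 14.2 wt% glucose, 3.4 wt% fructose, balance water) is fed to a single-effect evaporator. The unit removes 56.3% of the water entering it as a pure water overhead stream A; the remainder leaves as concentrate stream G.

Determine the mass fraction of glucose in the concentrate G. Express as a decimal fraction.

glucose is not removed: 1920×0.142 = 272.64 kg/s of glucose enters G.
water entering = 1920×0.824 = 1582.1 kg/s; overhead removed = 0.563×1582.1 = 890.71 kg/s.
Concentrate = 1920 − 890.71 = 1029.3 kg/s.
Mass fraction = 272.64/1029.3 = 0.265.

0.265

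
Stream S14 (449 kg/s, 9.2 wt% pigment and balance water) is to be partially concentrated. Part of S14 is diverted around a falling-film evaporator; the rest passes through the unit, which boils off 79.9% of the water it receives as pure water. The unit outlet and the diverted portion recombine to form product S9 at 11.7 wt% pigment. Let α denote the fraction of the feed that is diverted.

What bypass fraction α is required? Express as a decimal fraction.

All 449×0.092 = 41.308 kg/s of pigment reaches S9, so S9 = 41.308/0.117 = 353.06 kg/s and vapour = 95.94 kg/s.
The evaporator receives (1−α)·449 of feed at 0.908 water and removes 0.799 of that water:
0.799×0.908×(1−α)×449 = 95.94
(1−α) = 95.94/325.75 = 0.2945;  α = 0.7055.

0.705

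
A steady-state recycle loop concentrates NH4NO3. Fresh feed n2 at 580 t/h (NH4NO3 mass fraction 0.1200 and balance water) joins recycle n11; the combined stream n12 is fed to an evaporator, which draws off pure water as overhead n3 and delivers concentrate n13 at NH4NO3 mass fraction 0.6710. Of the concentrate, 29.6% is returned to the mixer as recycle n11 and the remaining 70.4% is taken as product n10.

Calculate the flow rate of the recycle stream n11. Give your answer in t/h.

43.61 t/h

Overall NH4NO3 balance (none leaves overhead): NH4NO3 in fresh feed = NH4NO3 in product, i.e. 580×0.120 = (1−0.296)·n13·0.671.
n13 = 69.6/(0.671×0.704) = 147.34 t/h.
Recycle n11 = 0.296×147.34 = 43.612 t/h.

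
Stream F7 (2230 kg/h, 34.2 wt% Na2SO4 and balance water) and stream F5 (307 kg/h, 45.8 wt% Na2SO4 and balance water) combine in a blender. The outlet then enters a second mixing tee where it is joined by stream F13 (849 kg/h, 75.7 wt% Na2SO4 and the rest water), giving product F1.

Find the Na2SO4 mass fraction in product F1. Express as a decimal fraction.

Overall, product flow = 3386 kg/h.
Na2SO4 in = 2230×0.342 + 307×0.458 + 849×0.757 = 1546 kg/h.
Na2SO4 fraction in F1 = 0.457.

0.457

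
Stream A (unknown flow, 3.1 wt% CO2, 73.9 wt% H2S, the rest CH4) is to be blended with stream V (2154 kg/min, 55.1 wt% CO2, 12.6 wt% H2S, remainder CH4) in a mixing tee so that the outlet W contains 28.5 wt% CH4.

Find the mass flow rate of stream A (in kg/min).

1488 kg/min

Let A be the unknown flow. Total out = 2154 + A.
CH4 balance: 695.74 + 0.230·A = 0.285·(2154 + A)
(0.230 − 0.285)·A = 0.285×2154 − 695.74 = -81.852
A = -81.852 / -0.055 = 1488.2 kg/min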